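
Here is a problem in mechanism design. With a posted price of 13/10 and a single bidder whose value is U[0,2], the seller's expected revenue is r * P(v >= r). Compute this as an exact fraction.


Step 1: Posted price r = 13/10, value support [0,2]
Step 2: P(v >= r) = (2 - 13/10)/2 = 7/20
Step 3: Expected revenue = r * P(v >= r) = 13/10 * 7/20
Step 4: Revenue = 91/200

91/200


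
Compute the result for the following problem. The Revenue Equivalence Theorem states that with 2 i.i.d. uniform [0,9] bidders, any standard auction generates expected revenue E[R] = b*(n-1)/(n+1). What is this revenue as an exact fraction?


Step 1: By Revenue Equivalence, expected revenue = b*(n-1)/(n+1)
Step 2: Substituting n = 2, b = 9
Step 3: Revenue = 9*(2-1)/(2+1) = 9*1/3
Step 4: Revenue = 9/3 = 3

3


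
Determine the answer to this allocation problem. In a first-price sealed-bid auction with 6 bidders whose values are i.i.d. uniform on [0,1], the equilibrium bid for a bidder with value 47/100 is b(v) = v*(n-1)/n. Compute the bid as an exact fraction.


Step 1: The symmetric BNE bidding function is b(v) = v * (n-1) / n
Step 2: Substitute v = 47/100 and n = 6
Step 3: b = 47/100 * 5/6
Step 4: b = 47/120

47/120


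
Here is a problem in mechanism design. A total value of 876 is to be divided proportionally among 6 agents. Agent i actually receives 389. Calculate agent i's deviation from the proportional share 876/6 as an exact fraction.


Step 1: Proportional share = 876/6 = 146
Step 2: Agent's actual allocation = 389
Step 3: Excess = 389 - 146 = 243

243


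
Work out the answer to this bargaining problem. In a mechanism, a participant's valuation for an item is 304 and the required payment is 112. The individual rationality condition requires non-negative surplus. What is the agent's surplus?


Step 1: Surplus = value - payment = 304 - 112 = 192
Step 2: IR is satisfied (surplus >= 0)

192


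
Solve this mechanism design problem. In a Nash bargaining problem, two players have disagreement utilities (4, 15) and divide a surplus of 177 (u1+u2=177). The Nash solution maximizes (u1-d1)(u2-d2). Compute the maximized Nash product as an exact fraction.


Step 1: The Nash solution splits surplus symmetrically above the disagreement point
Step 2: u1 = (total + d1 - d2)/2 = (177 + 4 - 15)/2 = 83
Step 3: u2 = (total - d1 + d2)/2 = (177 - 4 + 15)/2 = 94
Step 4: Nash product = (83 - 4) * (94 - 15)
Step 5: = 79 * 79 = 6241

6241


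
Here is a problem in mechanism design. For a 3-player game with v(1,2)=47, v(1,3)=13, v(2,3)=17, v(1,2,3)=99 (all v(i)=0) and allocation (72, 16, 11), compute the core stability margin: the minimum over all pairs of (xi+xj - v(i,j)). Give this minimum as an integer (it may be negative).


Step 1: Slack for coalition (1,2): x1+x2 - v12 = 88 - 47 = 41
Step 2: Slack for coalition (1,3): x1+x3 - v13 = 83 - 13 = 70
Step 3: Slack for coalition (2,3): x2+x3 - v23 = 27 - 17 = 10
Step 4: Minimum slack = min(41, 70, 10) = 10, attained by (2,3); no pair can gain by deviating, so the allocation is in the core

10


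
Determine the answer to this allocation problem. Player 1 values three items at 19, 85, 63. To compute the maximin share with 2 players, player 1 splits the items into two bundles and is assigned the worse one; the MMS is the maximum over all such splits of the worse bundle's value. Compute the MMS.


Step 1: Item values = 19, 85, 63
Step 2: Enumerate all 2-bundle partitions and take the smaller bundle:
  Partition 1: {19} vs {85,63} -> bundles 19, 148; min = 19
  Partition 2: {85} vs {19,63} -> bundles 85, 82; min = 82
  Partition 3: {63} vs {19,85} -> bundles 63, 104; min = 63
Step 3: MMS = max(19, 82, 63) = 82

82


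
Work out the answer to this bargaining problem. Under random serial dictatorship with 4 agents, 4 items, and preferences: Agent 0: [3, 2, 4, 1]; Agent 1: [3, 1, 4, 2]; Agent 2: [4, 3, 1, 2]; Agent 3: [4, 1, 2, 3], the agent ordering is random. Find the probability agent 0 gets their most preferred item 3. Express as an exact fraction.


Step 1: Agent 0 wants item 3
Step 2: There are 24 possible orderings of agents
Step 3: In 11 orderings, agent 0 gets item 3
Step 4: Probability = 11/24

11/24


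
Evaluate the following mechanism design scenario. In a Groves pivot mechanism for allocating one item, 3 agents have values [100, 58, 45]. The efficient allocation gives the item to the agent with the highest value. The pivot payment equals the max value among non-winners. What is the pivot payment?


Step 1: The efficient winner is agent 0 with value 100
Step 2: Other agents' values: [58, 45]
Step 3: Pivot payment = max(others) = 58
Step 4: The winner pays 58

58


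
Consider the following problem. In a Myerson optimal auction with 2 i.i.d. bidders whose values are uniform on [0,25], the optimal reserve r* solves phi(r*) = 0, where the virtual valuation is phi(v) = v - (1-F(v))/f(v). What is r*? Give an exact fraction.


Step 1: For U[0,25], F(v) = v/25 and f(v) = 1/25
Step 2: phi(v) = v - (1 - v/25)/(1/25) = v - (25 - v) = 2v - 25
Step 3: Set phi(r*) = 0: 2r* - 25 = 0
Step 4: r* = 25/2 (the number of bidders n = 2 does not enter)

25/2


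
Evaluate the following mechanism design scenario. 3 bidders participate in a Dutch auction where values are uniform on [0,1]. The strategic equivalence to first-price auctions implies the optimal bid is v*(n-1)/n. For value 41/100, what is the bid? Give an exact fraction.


Step 1: Dutch auctions are strategically equivalent to first-price auctions
Step 2: The equilibrium bid is b(v) = v*(n-1)/n
Step 3: b = 41/100 * 2/3
Step 4: b = 41/150

41/150


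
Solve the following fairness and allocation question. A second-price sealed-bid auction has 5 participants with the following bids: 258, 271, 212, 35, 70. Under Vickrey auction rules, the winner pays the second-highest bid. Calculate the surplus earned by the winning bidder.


Step 1: Sort bids in descending order: 271, 258, 212, 70, 35
Step 2: The winning bid is the highest: 271
Step 3: The payment equals the second-highest bid: 258
Step 4: Surplus = winner's bid - payment = 271 - 258 = 13

13


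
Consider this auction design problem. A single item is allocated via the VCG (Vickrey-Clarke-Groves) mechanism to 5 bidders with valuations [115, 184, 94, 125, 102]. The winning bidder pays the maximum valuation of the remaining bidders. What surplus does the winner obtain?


Step 1: The winner is the agent with the highest value: agent 1 with value 184
Step 2: Values of other agents: [115, 94, 125, 102]
Step 3: VCG payment = max of others' values = 125
Step 4: Surplus = 184 - 125 = 59

59


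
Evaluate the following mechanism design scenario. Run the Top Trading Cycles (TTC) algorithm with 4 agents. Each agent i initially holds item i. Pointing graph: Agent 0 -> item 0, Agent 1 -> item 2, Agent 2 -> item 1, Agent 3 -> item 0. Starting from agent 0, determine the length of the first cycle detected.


Step 1: Trace the pointer graph from agent 0: 0 -> 0
Step 2: A cycle is detected when we revisit agent 0
Step 3: The cycle is: 0 -> 0
Step 4: Cycle length = 1

1


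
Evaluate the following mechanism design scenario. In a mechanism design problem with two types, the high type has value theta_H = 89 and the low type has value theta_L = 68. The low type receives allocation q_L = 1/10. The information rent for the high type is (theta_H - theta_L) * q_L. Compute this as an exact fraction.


Step 1: theta_H - theta_L = 89 - 68 = 21
Step 2: Information rent = (theta_H - theta_L) * q_L
Step 3: = 21 * 1/10
Step 4: = 21/10

21/10


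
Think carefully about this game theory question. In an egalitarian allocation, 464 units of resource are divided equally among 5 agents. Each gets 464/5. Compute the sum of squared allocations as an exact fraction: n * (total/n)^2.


Step 1: Each agent's share = 464/5
Step 2: Square of each share = (464/5)^2 = 215296/25
Step 3: Sum of squares = 5 * 215296/25 = 215296/5

215296/5


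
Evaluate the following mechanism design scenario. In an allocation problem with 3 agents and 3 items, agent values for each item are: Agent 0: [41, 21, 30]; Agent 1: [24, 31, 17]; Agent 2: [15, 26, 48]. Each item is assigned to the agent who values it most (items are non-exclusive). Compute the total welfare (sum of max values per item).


Step 1: For each item, find the maximum value among all agents.
Step 2: Item 0 -> Agent 0 (value 41)
Step 3: Item 1 -> Agent 1 (value 31)
Step 4: Item 2 -> Agent 2 (value 48)
Step 5: Total welfare = 41 + 31 + 48 = 120

120


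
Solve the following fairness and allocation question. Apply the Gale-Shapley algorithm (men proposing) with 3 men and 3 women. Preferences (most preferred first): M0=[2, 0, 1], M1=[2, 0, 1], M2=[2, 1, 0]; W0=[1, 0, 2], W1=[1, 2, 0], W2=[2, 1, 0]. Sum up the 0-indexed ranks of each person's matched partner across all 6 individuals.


Step 1: Run Gale-Shapley (men propose, women hold best offer):
  M0 proposes to W2; she accepts
  M1 proposes to W2; she switches from M0
  M2 proposes to W2; she switches from M1
  M0 proposes to W0; she accepts
  M1 proposes to W0; she switches from M0
  M0 proposes to W1; she accepts
Step 2: Final matching: W0-M1, W1-M0, W2-M2
Step 3: 0-indexed ranks (man's rank of his match, then woman's): 1 + 0 + 2 + 2 + 0 + 0
Step 4: Total rank sum = 5

5


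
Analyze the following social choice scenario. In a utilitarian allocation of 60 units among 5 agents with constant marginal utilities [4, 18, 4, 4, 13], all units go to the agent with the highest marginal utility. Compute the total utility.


Step 1: The marginal utilities are [4, 18, 4, 4, 13]
Step 2: The highest marginal utility is 18
Step 3: All 60 units go to that agent
Step 4: Total utility = 18 * 60 = 1080

1080


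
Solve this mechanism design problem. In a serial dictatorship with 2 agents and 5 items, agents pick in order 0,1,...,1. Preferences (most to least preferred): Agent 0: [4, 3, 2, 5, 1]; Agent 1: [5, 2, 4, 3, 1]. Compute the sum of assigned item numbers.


Step 1: Agent 0 picks item 4
Step 2: Agent 1 picks item 5
Step 3: Sum = 4 + 5 = 9

9


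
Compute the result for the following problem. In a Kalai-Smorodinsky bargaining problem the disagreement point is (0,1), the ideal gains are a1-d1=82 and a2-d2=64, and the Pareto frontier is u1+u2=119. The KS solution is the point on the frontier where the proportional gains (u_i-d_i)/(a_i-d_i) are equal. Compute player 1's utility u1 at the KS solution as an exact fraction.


Step 1: At the KS point, (u1-d1)/r1 = (u2-d2)/r2 = t and u1+u2 = 119
Step 2: u1 = d1 + r1*t and u2 = d2 + r2*t, so (d1 + r1*t) + (d2 + r2*t) = 119
Step 3: t = (119 - 0 - 1)/(82 + 64) = 118/146 = 59/73
Step 4: u1 = d1 + r1*t = 0 + 82 * 59/73 = 4838/73
Step 5: (Check: u2 = d2 + r2*t = 3849/73; u1+u2 = 4838/73 + 3849/73 = 119, on the frontier.)

4838/73


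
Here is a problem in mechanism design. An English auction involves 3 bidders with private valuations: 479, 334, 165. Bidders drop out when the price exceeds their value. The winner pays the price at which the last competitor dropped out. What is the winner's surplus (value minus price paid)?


Step 1: Identify the highest value: 479
Step 2: Identify the second-highest value: 334
Step 3: The final price = second-highest value = 334
Step 4: Surplus = 479 - 334 = 145

145


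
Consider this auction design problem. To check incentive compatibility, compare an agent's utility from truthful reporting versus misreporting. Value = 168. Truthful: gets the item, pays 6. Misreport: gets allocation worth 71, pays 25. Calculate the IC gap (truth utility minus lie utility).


Step 1: U(truth) = value - payment = 168 - 6 = 162
Step 2: U(lie) = allocation - payment = 71 - 25 = 46
Step 3: IC gap = 162 - 46 = 116

116


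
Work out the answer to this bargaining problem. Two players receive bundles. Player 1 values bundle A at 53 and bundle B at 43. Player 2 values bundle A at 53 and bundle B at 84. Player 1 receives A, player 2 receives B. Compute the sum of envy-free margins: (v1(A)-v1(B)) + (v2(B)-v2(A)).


Step 1: Player 1's margin = v1(A) - v1(B) = 53 - 43 = 10
Step 2: Player 2's margin = v2(B) - v2(A) = 84 - 53 = 31
Step 3: Total margin = 10 + 31 = 41

41


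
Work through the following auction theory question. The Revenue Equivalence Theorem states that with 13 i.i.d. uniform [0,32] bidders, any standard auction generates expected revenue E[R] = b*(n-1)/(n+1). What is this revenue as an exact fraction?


Step 1: By Revenue Equivalence, expected revenue = b*(n-1)/(n+1)
Step 2: Substituting n = 13, b = 32
Step 3: Revenue = 32*(13-1)/(13+1) = 32*12/14
Step 4: Revenue = 384/14 = 192/7

192/7


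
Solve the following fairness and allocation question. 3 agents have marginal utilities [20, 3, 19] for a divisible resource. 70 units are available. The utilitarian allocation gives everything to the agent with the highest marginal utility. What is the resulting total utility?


Step 1: The marginal utilities are [20, 3, 19]
Step 2: The highest marginal utility is 20
Step 3: All 70 units go to that agent
Step 4: Total utility = 20 * 70 = 1400

1400


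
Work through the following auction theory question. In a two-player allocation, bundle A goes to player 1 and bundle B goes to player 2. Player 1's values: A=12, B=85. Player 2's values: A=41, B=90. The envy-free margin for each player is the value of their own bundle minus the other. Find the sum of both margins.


Step 1: Player 1's margin = v1(A) - v1(B) = 12 - 85 = -73
Step 2: Player 2's margin = v2(B) - v2(A) = 90 - 41 = 49
Step 3: Total margin = -73 + 49 = -24

-24


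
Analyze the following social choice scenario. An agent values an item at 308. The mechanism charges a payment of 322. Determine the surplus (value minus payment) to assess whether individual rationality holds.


Step 1: Surplus = value - payment = 308 - 322 = -14
Step 2: IR is violated (surplus < 0)

-14


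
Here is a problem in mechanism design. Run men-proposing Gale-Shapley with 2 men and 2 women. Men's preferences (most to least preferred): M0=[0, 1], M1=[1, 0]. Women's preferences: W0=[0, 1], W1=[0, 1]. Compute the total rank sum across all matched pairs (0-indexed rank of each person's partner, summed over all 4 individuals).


Step 1: Run Gale-Shapley (men propose, women hold best offer):
  M0 proposes to W0; she accepts
  M1 proposes to W1; she accepts
Step 2: Final matching: W0-M0, W1-M1
Step 3: 0-indexed ranks (man's rank of his match, then woman's): 0 + 0 + 0 + 1
Step 4: Total rank sum = 1

1


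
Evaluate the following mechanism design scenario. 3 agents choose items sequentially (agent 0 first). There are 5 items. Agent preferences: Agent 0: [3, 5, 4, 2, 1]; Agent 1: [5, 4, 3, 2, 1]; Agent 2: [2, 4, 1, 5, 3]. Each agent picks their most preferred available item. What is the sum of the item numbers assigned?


Step 1: Agent 0 picks item 3
Step 2: Agent 1 picks item 5
Step 3: Agent 2 picks item 2
Step 4: Sum = 3 + 5 + 2 = 10

10


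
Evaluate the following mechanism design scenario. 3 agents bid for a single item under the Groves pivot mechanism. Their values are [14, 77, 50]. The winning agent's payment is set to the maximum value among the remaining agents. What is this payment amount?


Step 1: The efficient winner is agent 1 with value 77
Step 2: Other agents' values: [14, 50]
Step 3: Pivot payment = max(others) = 50
Step 4: The winner pays 50

50


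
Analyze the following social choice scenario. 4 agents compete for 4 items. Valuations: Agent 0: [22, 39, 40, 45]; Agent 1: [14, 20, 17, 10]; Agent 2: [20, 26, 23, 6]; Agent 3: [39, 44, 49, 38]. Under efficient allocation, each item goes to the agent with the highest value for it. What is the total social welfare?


Step 1: For each item, find the maximum value among all agents.
Step 2: Item 0 -> Agent 3 (value 39)
Step 3: Item 1 -> Agent 3 (value 44)
Step 4: Item 2 -> Agent 3 (value 49)
Step 5: Item 3 -> Agent 0 (value 45)
Step 6: Total welfare = 39 + 44 + 49 + 45 = 177

177


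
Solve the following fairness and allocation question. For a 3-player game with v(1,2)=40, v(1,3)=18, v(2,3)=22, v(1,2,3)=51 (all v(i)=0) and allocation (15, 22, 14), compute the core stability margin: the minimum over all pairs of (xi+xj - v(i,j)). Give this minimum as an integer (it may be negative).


Step 1: Slack for coalition (1,2): x1+x2 - v12 = 37 - 40 = -3
Step 2: Slack for coalition (1,3): x1+x3 - v13 = 29 - 18 = 11
Step 3: Slack for coalition (2,3): x2+x3 - v23 = 36 - 22 = 14
Step 4: Minimum slack = min(-3, 11, 14) = -3, attained by (1,2); coalition (1,2) can block (slack < 0), so the allocation is not in the core

-3


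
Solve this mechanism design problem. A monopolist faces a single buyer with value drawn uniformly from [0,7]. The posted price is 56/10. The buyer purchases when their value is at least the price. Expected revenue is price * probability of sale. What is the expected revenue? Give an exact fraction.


Step 1: Posted price r = 28/5, value support [0,7]
Step 2: P(v >= r) = (7 - 28/5)/7 = 1/5
Step 3: Expected revenue = r * P(v >= r) = 28/5 * 1/5
Step 4: Revenue = 28/25

28/25


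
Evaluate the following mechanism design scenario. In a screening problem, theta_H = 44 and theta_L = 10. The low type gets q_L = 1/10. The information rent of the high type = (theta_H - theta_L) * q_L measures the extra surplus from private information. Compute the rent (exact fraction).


Step 1: theta_H - theta_L = 44 - 10 = 34
Step 2: Information rent = (theta_H - theta_L) * q_L
Step 3: = 34 * 1/10
Step 4: = 17/5

17/5


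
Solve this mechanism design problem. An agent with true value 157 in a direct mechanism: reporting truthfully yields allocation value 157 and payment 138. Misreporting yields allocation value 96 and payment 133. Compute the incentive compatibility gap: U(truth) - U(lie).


Step 1: U(truth) = value - payment = 157 - 138 = 19
Step 2: U(lie) = allocation - payment = 96 - 133 = -37
Step 3: IC gap = 19 - (-37) = 56

56


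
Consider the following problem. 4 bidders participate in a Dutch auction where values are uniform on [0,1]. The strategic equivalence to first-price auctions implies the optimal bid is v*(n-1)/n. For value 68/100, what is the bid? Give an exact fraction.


Step 1: Dutch auctions are strategically equivalent to first-price auctions
Step 2: The equilibrium bid is b(v) = v*(n-1)/n
Step 3: b = 17/25 * 3/4
Step 4: b = 51/100

51/100


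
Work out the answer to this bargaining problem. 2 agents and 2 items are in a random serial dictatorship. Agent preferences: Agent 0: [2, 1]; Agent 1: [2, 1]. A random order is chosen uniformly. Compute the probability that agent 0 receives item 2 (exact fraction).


Step 1: Agent 0 wants item 2
Step 2: There are 2 possible orderings of agents
Step 3: In 1 orderings, agent 0 gets item 2
Step 4: Probability = 1/2

1/2


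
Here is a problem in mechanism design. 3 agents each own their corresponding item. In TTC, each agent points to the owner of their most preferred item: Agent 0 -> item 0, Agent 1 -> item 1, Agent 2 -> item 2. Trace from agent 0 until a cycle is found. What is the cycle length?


Step 1: Trace the pointer graph from agent 0: 0 -> 0
Step 2: A cycle is detected when we revisit agent 0
Step 3: The cycle is: 0 -> 0
Step 4: Cycle length = 1

1


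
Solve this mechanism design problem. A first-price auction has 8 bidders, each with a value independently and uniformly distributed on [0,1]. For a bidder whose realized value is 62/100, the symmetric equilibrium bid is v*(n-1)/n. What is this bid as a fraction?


Step 1: The symmetric BNE bidding function is b(v) = v * (n-1) / n
Step 2: Substitute v = 31/50 and n = 8
Step 3: b = 31/50 * 7/8
Step 4: b = 217/400

217/400


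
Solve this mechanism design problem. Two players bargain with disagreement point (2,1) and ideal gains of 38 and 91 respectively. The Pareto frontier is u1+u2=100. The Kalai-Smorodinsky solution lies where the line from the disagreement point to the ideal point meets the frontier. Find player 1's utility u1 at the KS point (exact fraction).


Step 1: At the KS point, (u1-d1)/r1 = (u2-d2)/r2 = t and u1+u2 = 100
Step 2: u1 = d1 + r1*t and u2 = d2 + r2*t, so (d1 + r1*t) + (d2 + r2*t) = 100
Step 3: t = (100 - 2 - 1)/(38 + 91) = 97/129
Step 4: u1 = d1 + r1*t = 2 + 38 * 97/129 = 3944/129
Step 5: (Check: u2 = d2 + r2*t = 8956/129; u1+u2 = 3944/129 + 8956/129 = 100, on the frontier.)

3944/129


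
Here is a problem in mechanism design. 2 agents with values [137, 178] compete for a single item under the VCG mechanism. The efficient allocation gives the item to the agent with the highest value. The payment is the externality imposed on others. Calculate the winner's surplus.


Step 1: The winner is the agent with the highest value: agent 1 with value 178
Step 2: Values of other agents: [137]
Step 3: VCG payment = max of others' values = 137
Step 4: Surplus = 178 - 137 = 41

41


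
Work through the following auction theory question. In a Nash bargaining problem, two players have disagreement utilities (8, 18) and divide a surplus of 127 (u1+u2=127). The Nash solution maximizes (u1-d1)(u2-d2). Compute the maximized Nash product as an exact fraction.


Step 1: The Nash solution splits surplus symmetrically above the disagreement point
Step 2: u1 = (total + d1 - d2)/2 = (127 + 8 - 18)/2 = 117/2
Step 3: u2 = (total - d1 + d2)/2 = (127 - 8 + 18)/2 = 137/2
Step 4: Nash product = (117/2 - 8) * (137/2 - 18)
Step 5: = 101/2 * 101/2 = 10201/4

10201/4


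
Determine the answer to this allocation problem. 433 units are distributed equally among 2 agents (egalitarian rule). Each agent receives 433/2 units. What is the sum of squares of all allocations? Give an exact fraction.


Step 1: Each agent's share = 433/2
Step 2: Square of each share = (433/2)^2 = 187489/4
Step 3: Sum of squares = 2 * 187489/4 = 187489/2

187489/2


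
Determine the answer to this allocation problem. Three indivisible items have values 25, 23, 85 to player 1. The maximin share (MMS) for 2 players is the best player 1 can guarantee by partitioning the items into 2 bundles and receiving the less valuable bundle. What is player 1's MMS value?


Step 1: Item values = 25, 23, 85
Step 2: Enumerate all 2-bundle partitions and take the smaller bundle:
  Partition 1: {25} vs {23,85} -> bundles 25, 108; min = 25
  Partition 2: {23} vs {25,85} -> bundles 23, 110; min = 23
  Partition 3: {85} vs {25,23} -> bundles 85, 48; min = 48
Step 3: MMS = max(25, 23, 48) = 48

48


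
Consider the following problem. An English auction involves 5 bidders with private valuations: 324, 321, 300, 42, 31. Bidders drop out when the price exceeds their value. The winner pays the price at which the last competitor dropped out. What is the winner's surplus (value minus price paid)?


Step 1: Identify the highest value: 324
Step 2: Identify the second-highest value: 321
Step 3: The final price = second-highest value = 321
Step 4: Surplus = 324 - 321 = 3

3


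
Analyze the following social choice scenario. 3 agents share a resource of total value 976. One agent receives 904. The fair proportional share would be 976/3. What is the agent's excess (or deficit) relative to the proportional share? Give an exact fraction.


Step 1: Proportional share = 976/3
Step 2: Agent's actual allocation = 904
Step 3: Excess = 904 - 976/3 = 1736/3

1736/3


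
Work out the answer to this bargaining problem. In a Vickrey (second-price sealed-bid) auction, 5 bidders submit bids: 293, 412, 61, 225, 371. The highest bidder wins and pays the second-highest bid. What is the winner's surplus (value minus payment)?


Step 1: Sort bids in descending order: 412, 371, 293, 225, 61
Step 2: The winning bid is the highest: 412
Step 3: The payment equals the second-highest bid: 371
Step 4: Surplus = winner's bid - payment = 412 - 371 = 41

41


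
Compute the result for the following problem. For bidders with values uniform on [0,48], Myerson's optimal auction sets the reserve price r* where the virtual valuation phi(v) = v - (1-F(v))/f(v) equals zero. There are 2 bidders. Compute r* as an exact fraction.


Step 1: For U[0,48], F(v) = v/48 and f(v) = 1/48
Step 2: phi(v) = v - (1 - v/48)/(1/48) = v - (48 - v) = 2v - 48
Step 3: Set phi(r*) = 0: 2r* - 48 = 0
Step 4: r* = 48/2 = 24 (the number of bidders n = 2 does not enter)

24


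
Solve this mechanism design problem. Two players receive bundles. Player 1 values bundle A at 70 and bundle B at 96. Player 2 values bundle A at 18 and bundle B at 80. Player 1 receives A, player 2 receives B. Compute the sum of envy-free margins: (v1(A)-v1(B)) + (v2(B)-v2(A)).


Step 1: Player 1's margin = v1(A) - v1(B) = 70 - 96 = -26
Step 2: Player 2's margin = v2(B) - v2(A) = 80 - 18 = 62
Step 3: Total margin = -26 + 62 = 36

36


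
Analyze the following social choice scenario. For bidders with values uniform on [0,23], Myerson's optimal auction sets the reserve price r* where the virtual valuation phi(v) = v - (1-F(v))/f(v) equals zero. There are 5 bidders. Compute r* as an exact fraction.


Step 1: For U[0,23], F(v) = v/23 and f(v) = 1/23
Step 2: phi(v) = v - (1 - v/23)/(1/23) = v - (23 - v) = 2v - 23
Step 3: Set phi(r*) = 0: 2r* - 23 = 0
Step 4: r* = 23/2 (the number of bidders n = 5 does not enter)

23/2


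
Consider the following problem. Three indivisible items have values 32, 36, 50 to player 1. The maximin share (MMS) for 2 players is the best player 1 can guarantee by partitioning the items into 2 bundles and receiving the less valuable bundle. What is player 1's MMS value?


Step 1: Item values = 32, 36, 50
Step 2: Enumerate all 2-bundle partitions and take the smaller bundle:
  Partition 1: {32} vs {36,50} -> bundles 32, 86; min = 32
  Partition 2: {36} vs {32,50} -> bundles 36, 82; min = 36
  Partition 3: {50} vs {32,36} -> bundles 50, 68; min = 50
Step 3: MMS = max(32, 36, 50) = 50

50


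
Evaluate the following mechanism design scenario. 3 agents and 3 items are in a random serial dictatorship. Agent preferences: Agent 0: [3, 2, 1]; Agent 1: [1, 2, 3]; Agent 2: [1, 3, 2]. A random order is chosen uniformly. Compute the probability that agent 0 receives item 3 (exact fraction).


Step 1: Agent 0 wants item 3
Step 2: There are 6 possible orderings of agents
Step 3: In 5 orderings, agent 0 gets item 3
Step 4: Probability = 5/6

5/6


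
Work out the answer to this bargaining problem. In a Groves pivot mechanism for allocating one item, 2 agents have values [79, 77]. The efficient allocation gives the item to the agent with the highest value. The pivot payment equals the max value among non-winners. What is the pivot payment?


Step 1: The efficient winner is agent 0 with value 79
Step 2: Other agents' values: [77]
Step 3: Pivot payment = max(others) = 77
Step 4: The winner pays 77

77


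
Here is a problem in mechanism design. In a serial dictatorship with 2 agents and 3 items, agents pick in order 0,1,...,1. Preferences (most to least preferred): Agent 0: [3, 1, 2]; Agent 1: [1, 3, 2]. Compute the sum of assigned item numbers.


Step 1: Agent 0 picks item 3
Step 2: Agent 1 picks item 1
Step 3: Sum = 3 + 1 = 4

4


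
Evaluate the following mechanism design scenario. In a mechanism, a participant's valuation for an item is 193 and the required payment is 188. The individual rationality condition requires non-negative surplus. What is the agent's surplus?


Step 1: Surplus = value - payment = 193 - 188 = 5
Step 2: IR is satisfied (surplus >= 0)

5


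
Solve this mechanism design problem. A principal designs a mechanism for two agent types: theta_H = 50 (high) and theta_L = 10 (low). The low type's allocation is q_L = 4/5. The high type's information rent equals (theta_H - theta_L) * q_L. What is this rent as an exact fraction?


Step 1: theta_H - theta_L = 50 - 10 = 40
Step 2: Information rent = (theta_H - theta_L) * q_L
Step 3: = 40 * 4/5
Step 4: = 32

32


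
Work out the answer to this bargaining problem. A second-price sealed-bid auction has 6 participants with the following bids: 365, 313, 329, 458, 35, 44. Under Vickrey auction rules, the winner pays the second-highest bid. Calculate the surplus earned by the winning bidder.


Step 1: Sort bids in descending order: 458, 365, 329, 313, 44, 35
Step 2: The winning bid is the highest: 458
Step 3: The payment equals the second-highest bid: 365
Step 4: Surplus = winner's bid - payment = 458 - 365 = 93

93


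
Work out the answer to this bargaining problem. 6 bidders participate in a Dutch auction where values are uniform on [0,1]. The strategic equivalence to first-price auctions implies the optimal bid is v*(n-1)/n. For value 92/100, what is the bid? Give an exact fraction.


Step 1: Dutch auctions are strategically equivalent to first-price auctions
Step 2: The equilibrium bid is b(v) = v*(n-1)/n
Step 3: b = 23/25 * 5/6
Step 4: b = 23/30

23/30


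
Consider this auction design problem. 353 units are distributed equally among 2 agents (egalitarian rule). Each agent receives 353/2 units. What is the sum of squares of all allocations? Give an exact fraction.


Step 1: Each agent's share = 353/2
Step 2: Square of each share = (353/2)^2 = 124609/4
Step 3: Sum of squares = 2 * 124609/4 = 124609/2

124609/2


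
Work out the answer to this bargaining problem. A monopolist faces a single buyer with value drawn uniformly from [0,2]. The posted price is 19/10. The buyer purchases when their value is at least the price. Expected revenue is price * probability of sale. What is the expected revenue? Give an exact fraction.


Step 1: Posted price r = 19/10, value support [0,2]
Step 2: P(v >= r) = (2 - 19/10)/2 = 1/20
Step 3: Expected revenue = r * P(v >= r) = 19/10 * 1/20
Step 4: Revenue = 19/200

19/200


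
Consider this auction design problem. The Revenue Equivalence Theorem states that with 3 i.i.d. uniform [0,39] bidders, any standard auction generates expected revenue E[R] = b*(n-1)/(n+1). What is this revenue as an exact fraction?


Step 1: By Revenue Equivalence, expected revenue = b*(n-1)/(n+1)
Step 2: Substituting n = 3, b = 39
Step 3: Revenue = 39*(3-1)/(3+1) = 39*2/4
Step 4: Revenue = 78/4 = 39/2

39/2


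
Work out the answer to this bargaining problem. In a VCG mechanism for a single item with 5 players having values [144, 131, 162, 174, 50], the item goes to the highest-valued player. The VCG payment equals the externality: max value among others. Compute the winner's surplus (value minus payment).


Step 1: The winner is the agent with the highest value: agent 3 with value 174
Step 2: Values of other agents: [144, 131, 162, 50]
Step 3: VCG payment = max of others' values = 162
Step 4: Surplus = 174 - 162 = 12

12


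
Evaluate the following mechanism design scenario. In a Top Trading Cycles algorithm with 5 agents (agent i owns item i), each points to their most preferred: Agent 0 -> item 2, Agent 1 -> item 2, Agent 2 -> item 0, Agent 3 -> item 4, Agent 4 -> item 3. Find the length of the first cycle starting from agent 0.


Step 1: Trace the pointer graph from agent 0: 0 -> 2 -> 0
Step 2: A cycle is detected when we revisit agent 0
Step 3: The cycle is: 0 -> 2 -> 0
Step 4: Cycle length = 2

2


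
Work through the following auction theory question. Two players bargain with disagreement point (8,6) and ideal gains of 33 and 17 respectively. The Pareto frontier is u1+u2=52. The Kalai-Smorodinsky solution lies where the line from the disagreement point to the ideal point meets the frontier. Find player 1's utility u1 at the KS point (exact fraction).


Step 1: At the KS point, (u1-d1)/r1 = (u2-d2)/r2 = t and u1+u2 = 52
Step 2: u1 = d1 + r1*t and u2 = d2 + r2*t, so (d1 + r1*t) + (d2 + r2*t) = 52
Step 3: t = (52 - 8 - 6)/(33 + 17) = 38/50 = 19/25
Step 4: u1 = d1 + r1*t = 8 + 33 * 19/25 = 827/25
Step 5: (Check: u2 = d2 + r2*t = 473/25; u1+u2 = 827/25 + 473/25 = 52, on the frontier.)

827/25


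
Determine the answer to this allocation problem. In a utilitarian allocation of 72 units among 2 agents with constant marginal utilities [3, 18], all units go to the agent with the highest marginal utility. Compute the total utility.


Step 1: The marginal utilities are [3, 18]
Step 2: The highest marginal utility is 18
Step 3: All 72 units go to that agent
Step 4: Total utility = 18 * 72 = 1296

1296


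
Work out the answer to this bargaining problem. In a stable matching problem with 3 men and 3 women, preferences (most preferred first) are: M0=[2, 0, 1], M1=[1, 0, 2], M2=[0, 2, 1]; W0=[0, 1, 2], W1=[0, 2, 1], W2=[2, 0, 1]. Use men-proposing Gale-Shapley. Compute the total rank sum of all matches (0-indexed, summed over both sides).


Step 1: Run Gale-Shapley (men propose, women hold best offer):
  M0 proposes to W2; she accepts
  M1 proposes to W1; she accepts
  M2 proposes to W0; she accepts
Step 2: Final matching: W0-M2, W1-M1, W2-M0
Step 3: 0-indexed ranks (man's rank of his match, then woman's): 0 + 2 + 0 + 2 + 0 + 1
Step 4: Total rank sum = 5

5


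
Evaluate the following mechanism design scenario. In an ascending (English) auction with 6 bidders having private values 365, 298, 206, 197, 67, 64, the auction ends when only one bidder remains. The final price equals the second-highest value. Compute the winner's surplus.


Step 1: Identify the highest value: 365
Step 2: Identify the second-highest value: 298
Step 3: The final price = second-highest value = 298
Step 4: Surplus = 365 - 298 = 67

67


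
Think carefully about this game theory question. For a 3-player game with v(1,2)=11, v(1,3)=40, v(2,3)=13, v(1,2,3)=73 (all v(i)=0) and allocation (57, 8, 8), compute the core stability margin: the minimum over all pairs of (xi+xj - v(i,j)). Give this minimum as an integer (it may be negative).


Step 1: Slack for coalition (1,2): x1+x2 - v12 = 65 - 11 = 54
Step 2: Slack for coalition (1,3): x1+x3 - v13 = 65 - 40 = 25
Step 3: Slack for coalition (2,3): x2+x3 - v23 = 16 - 13 = 3
Step 4: Minimum slack = min(54, 25, 3) = 3, attained by (2,3); no pair can gain by deviating, so the allocation is in the core

3


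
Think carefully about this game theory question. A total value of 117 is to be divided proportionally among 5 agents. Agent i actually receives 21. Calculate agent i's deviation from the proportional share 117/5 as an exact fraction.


Step 1: Proportional share = 117/5
Step 2: Agent's actual allocation = 21
Step 3: Excess = 21 - 117/5 = -12/5

-12/5


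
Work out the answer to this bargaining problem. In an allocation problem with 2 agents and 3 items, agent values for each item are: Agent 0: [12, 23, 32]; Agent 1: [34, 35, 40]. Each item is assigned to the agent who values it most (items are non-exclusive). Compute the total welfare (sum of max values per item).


Step 1: For each item, find the maximum value among all agents.
Step 2: Item 0 -> Agent 1 (value 34)
Step 3: Item 1 -> Agent 1 (value 35)
Step 4: Item 2 -> Agent 1 (value 40)
Step 5: Total welfare = 34 + 35 + 40 = 109

109


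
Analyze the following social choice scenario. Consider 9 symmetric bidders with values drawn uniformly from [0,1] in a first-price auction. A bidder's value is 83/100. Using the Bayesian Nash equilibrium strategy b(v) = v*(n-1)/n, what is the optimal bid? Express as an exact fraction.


Step 1: The symmetric BNE bidding function is b(v) = v * (n-1) / n
Step 2: Substitute v = 83/100 and n = 9
Step 3: b = 83/100 * 8/9
Step 4: b = 166/225

166/225


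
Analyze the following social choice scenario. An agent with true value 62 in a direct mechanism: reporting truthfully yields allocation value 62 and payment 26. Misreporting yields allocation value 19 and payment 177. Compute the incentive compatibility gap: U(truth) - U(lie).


Step 1: U(truth) = value - payment = 62 - 26 = 36
Step 2: U(lie) = allocation - payment = 19 - 177 = -158
Step 3: IC gap = 36 - (-158) = 194

194


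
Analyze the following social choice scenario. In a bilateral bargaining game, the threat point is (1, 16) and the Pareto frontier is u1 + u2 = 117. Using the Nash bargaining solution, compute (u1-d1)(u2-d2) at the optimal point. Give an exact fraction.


Step 1: The Nash solution splits surplus symmetrically above the disagreement point
Step 2: u1 = (total + d1 - d2)/2 = (117 + 1 - 16)/2 = 51
Step 3: u2 = (total - d1 + d2)/2 = (117 - 1 + 16)/2 = 66
Step 4: Nash product = (51 - 1) * (66 - 16)
Step 5: = 50 * 50 = 2500

2500


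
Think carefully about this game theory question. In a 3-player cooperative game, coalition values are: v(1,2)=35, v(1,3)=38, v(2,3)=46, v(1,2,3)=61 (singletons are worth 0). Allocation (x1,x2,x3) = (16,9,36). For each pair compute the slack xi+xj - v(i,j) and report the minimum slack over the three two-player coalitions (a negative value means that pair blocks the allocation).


Step 1: Slack for coalition (1,2): x1+x2 - v12 = 25 - 35 = -10
Step 2: Slack for coalition (1,3): x1+x3 - v13 = 52 - 38 = 14
Step 3: Slack for coalition (2,3): x2+x3 - v23 = 45 - 46 = -1
Step 4: Minimum slack = min(-10, 14, -1) = -10, attained by (1,2); coalition (1,2) can block (slack < 0), so the allocation is not in the core

-10


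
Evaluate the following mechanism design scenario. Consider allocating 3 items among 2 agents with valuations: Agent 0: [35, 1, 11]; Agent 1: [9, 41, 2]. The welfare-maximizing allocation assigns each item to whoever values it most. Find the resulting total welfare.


Step 1: For each item, find the maximum value among all agents.
Step 2: Item 0 -> Agent 0 (value 35)
Step 3: Item 1 -> Agent 1 (value 41)
Step 4: Item 2 -> Agent 0 (value 11)
Step 5: Total welfare = 35 + 41 + 11 = 87

87


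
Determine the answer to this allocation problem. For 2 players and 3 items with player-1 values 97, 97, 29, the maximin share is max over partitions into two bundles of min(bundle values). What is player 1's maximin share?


Step 1: Item values = 97, 97, 29
Step 2: Enumerate all 2-bundle partitions and take the smaller bundle:
  Partition 1: {97} vs {97,29} -> bundles 97, 126; min = 97
  Partition 2: {97} vs {97,29} -> bundles 97, 126; min = 97
  Partition 3: {29} vs {97,97} -> bundles 29, 194; min = 29
Step 3: MMS = max(97, 97, 29) = 97

97


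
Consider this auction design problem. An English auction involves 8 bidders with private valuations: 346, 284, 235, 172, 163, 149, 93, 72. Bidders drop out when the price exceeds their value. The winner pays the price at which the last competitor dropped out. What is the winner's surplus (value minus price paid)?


Step 1: Identify the highest value: 346
Step 2: Identify the second-highest value: 284
Step 3: The final price = second-highest value = 284
Step 4: Surplus = 346 - 284 = 62

62


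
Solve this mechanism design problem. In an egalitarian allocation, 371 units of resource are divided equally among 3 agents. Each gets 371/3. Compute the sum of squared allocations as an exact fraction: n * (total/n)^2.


Step 1: Each agent's share = 371/3
Step 2: Square of each share = (371/3)^2 = 137641/9
Step 3: Sum of squares = 3 * 137641/9 = 137641/3

137641/3


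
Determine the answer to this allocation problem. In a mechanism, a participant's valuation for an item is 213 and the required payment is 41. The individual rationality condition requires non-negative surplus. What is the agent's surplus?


Step 1: Surplus = value - payment = 213 - 41 = 172
Step 2: IR is satisfied (surplus >= 0)

172


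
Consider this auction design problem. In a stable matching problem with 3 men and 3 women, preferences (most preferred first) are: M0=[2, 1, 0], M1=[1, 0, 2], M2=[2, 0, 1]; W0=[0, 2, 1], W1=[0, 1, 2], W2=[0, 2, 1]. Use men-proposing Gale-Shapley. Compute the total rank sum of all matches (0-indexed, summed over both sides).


Step 1: Run Gale-Shapley (men propose, women hold best offer):
  M0 proposes to W2; she accepts
  M1 proposes to W1; she accepts
  M2 proposes to W2; rejected
  M2 proposes to W0; she accepts
Step 2: Final matching: W0-M2, W1-M1, W2-M0
Step 3: 0-indexed ranks (man's rank of his match, then woman's): 1 + 1 + 0 + 1 + 0 + 0
Step 4: Total rank sum = 3

3
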